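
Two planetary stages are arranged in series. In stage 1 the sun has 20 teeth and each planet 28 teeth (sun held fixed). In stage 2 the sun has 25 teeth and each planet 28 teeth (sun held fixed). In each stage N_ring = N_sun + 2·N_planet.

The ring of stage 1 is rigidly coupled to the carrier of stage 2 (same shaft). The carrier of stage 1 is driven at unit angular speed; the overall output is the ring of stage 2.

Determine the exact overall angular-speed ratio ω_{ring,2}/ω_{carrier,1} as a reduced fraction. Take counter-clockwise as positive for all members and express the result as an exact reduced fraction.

Stage 1: N_ring = 20 + 2·28 = 76
Stage 1: 20(ω_s−ω_c) = −76(ω_r−ω_c),  ω_s=0, ω_c=1
Stage 1: ω_r = 1 − (20/76)(0−1) = 24/19
  ⇒ ω_r¹/ω_c¹ = 24/19
Stage 2: N_ring = 25 + 2·28 = 81
Stage 2: 25(ω_s−ω_c) = −81(ω_r−ω_c),  ω_s=0, ω_c=1
Stage 2: ω_r = 1 − (25/81)(0−1) = 106/81
  ⇒ ω_r²/ω_c² = 106/81
Coupling ω_c² = ω_r¹ ⇒ overall = 24/19 × 106/81 = 848/513

848/513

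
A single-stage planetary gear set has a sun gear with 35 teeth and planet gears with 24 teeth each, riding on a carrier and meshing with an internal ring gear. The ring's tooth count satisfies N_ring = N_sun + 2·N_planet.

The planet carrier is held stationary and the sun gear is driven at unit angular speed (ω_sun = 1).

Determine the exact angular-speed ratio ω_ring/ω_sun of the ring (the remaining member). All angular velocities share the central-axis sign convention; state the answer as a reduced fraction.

N_ring = 35 + 2·24 = 83
35(ω_s−ω_c) = −83(ω_r−ω_c),  ω_c=0, ω_s=1
ω_r = 0 − (35/83)(1−0) = -35/83
ω_r/ω_s = -35/83

-35/83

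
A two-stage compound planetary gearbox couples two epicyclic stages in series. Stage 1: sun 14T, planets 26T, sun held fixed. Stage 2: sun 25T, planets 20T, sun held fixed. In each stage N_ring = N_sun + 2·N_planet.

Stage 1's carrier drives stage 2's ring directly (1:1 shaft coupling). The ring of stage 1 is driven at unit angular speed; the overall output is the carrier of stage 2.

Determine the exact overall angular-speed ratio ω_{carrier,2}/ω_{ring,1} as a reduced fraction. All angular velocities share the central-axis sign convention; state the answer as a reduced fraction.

143/240

Stage 1: N_ring = 14 + 2·26 = 66
Stage 1: 14(ω_s−ω_c) = −66(ω_r−ω_c),  ω_s=0, ω_r=1
Stage 1: 14(0−ω_c) = −66(1−ω_c)  ⇒  80ω_c = 66  ⇒  ω_c = 33/40
  ⇒ ω_c¹/ω_r¹ = 33/40
Stage 2: N_ring = 25 + 2·20 = 65
Stage 2: 25(ω_s−ω_c) = −65(ω_r−ω_c),  ω_s=0, ω_r=1
Stage 2: 25(0−ω_c) = −65(1−ω_c)  ⇒  90ω_c = 65  ⇒  ω_c = 13/18
  ⇒ ω_c²/ω_r² = 13/18
Coupling ω_r² = ω_c¹ ⇒ overall = 33/40 × 13/18 = 143/240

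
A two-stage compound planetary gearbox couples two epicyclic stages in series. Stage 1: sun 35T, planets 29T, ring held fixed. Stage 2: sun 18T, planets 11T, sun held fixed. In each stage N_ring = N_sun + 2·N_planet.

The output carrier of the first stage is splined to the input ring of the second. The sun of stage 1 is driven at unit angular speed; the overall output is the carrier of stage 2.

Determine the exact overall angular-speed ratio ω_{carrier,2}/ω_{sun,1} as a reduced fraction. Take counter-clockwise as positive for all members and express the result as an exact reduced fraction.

Stage 1: N_ring = 35 + 2·29 = 93
Stage 1: 35(ω_s−ω_c) = −93(ω_r−ω_c),  ω_r=0, ω_s=1
Stage 1: 35(1−ω_c) = −93(0−ω_c)  ⇒  128ω_c = 35  ⇒  ω_c = 35/128
  ⇒ ω_c¹/ω_s¹ = 35/128
Stage 2: N_ring = 18 + 2·11 = 40
Stage 2: 18(ω_s−ω_c) = −40(ω_r−ω_c),  ω_s=0, ω_r=1
Stage 2: 18(0−ω_c) = −40(1−ω_c)  ⇒  58ω_c = 40  ⇒  ω_c = 20/29
  ⇒ ω_c²/ω_r² = 20/29
Coupling ω_r² = ω_c¹ ⇒ overall = 35/128 × 20/29 = 175/928

175/928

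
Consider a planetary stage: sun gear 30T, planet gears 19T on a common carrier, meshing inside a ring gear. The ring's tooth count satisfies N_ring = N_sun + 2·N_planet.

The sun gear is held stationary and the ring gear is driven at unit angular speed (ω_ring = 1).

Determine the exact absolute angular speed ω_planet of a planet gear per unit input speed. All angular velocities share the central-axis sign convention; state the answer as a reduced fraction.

34/19

N_ring = 30 + 2·19 = 68
30(ω_s−ω_c) = −68(ω_r−ω_c),  ω_s=0, ω_r=1
30(0−ω_c) = −68(1−ω_c)  ⇒  98ω_c = 68  ⇒  ω_c = 34/49
sun–planet: 30·(0−34/49) = −19·(ω_p−ω_c)  ⇒  ω_p−ω_c = −(30/19)·(-34/49) = 1020/931
ω_p = 34/49 + 1020/931 = 34/19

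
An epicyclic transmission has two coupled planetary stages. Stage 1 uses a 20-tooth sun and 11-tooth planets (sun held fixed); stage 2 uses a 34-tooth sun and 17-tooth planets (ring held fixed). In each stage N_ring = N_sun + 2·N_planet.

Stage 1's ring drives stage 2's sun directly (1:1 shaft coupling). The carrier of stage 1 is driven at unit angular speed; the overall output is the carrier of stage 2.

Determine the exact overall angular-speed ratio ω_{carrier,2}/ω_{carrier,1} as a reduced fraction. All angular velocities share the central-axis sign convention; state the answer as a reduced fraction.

31/63

Stage 1: N_ring = 20 + 2·11 = 42
Stage 1: 20(ω_s−ω_c) = −42(ω_r−ω_c),  ω_s=0, ω_c=1
Stage 1: ω_r = 1 − (20/42)(0−1) = 31/21
  ⇒ ω_r¹/ω_c¹ = 31/21
Stage 2: N_ring = 34 + 2·17 = 68
Stage 2: 34(ω_s−ω_c) = −68(ω_r−ω_c),  ω_r=0, ω_s=1
Stage 2: 34(1−ω_c) = −68(0−ω_c)  ⇒  102ω_c = 34  ⇒  ω_c = 1/3
  ⇒ ω_c²/ω_s² = 1/3
Coupling ω_s² = ω_r¹ ⇒ overall = 31/21 × 1/3 = 31/63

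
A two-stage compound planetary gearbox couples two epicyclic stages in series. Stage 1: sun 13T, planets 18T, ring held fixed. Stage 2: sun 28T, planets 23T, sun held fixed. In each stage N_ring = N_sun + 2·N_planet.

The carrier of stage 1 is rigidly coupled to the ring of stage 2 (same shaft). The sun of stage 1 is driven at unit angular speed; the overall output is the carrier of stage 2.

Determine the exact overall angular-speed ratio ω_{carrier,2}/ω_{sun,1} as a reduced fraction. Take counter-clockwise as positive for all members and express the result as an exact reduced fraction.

Stage 1: N_ring = 13 + 2·18 = 49
Stage 1: 13(ω_s−ω_c) = −49(ω_r−ω_c),  ω_r=0, ω_s=1
Stage 1: 13(1−ω_c) = −49(0−ω_c)  ⇒  62ω_c = 13  ⇒  ω_c = 13/62
  ⇒ ω_c¹/ω_s¹ = 13/62
Stage 2: N_ring = 28 + 2·23 = 74
Stage 2: 28(ω_s−ω_c) = −74(ω_r−ω_c),  ω_s=0, ω_r=1
Stage 2: 28(0−ω_c) = −74(1−ω_c)  ⇒  102ω_c = 74  ⇒  ω_c = 37/51
  ⇒ ω_c²/ω_r² = 37/51
Coupling ω_r² = ω_c¹ ⇒ overall = 13/62 × 37/51 = 481/3162

481/3162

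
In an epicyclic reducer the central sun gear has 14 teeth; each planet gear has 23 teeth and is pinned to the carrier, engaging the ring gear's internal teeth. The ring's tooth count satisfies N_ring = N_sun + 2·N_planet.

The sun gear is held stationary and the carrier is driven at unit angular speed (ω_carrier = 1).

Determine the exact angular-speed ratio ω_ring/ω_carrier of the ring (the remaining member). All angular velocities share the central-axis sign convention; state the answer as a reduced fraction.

37/30

N_ring = 14 + 2·23 = 60
14(ω_s−ω_c) = −60(ω_r−ω_c),  ω_s=0, ω_c=1
ω_r = 1 − (14/60)(0−1) = 37/30
ω_r/ω_c = 37/30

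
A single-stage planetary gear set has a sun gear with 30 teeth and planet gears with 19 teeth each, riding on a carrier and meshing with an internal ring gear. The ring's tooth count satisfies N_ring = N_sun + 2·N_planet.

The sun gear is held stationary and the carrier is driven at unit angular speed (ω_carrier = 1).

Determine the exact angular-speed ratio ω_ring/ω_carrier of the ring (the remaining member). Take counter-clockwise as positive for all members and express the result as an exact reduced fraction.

49/34

N_ring = 30 + 2·19 = 68
30(ω_s−ω_c) = −68(ω_r−ω_c),  ω_s=0, ω_c=1
ω_r = 1 − (30/68)(0−1) = 49/34
ω_r/ω_c = 49/34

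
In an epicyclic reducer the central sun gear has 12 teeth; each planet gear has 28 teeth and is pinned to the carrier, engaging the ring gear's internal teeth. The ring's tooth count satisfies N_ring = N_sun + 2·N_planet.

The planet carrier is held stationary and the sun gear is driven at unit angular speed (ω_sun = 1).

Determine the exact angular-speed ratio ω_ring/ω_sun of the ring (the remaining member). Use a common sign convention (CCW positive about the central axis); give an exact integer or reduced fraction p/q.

-3/17

N_ring = 12 + 2·28 = 68
12(ω_s−ω_c) = −68(ω_r−ω_c),  ω_c=0, ω_s=1
ω_r = 0 − (12/68)(1−0) = -3/17
ω_r/ω_s = -3/17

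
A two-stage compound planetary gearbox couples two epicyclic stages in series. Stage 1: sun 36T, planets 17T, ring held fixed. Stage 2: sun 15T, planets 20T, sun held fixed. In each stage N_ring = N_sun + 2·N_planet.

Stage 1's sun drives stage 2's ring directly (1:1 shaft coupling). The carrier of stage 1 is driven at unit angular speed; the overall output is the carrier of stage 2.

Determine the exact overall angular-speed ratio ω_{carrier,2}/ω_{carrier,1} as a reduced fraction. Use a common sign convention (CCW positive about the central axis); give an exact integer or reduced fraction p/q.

Stage 1: N_ring = 36 + 2·17 = 70
Stage 1: 36(ω_s−ω_c) = −70(ω_r−ω_c),  ω_r=0, ω_c=1
Stage 1: ω_s = 1 − (70/36)(0−1) = 53/18
  ⇒ ω_s¹/ω_c¹ = 53/18
Stage 2: N_ring = 15 + 2·20 = 55
Stage 2: 15(ω_s−ω_c) = −55(ω_r−ω_c),  ω_s=0, ω_r=1
Stage 2: 15(0−ω_c) = −55(1−ω_c)  ⇒  70ω_c = 55  ⇒  ω_c = 11/14
  ⇒ ω_c²/ω_r² = 11/14
Coupling ω_r² = ω_s¹ ⇒ overall = 53/18 × 11/14 = 583/252

583/252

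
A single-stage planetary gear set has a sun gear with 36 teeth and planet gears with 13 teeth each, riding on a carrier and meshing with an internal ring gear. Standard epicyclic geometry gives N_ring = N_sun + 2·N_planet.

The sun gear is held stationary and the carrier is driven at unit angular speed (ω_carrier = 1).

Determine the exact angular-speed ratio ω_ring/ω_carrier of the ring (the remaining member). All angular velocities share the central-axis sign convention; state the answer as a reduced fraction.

49/31

N_ring = 36 + 2·13 = 62
36(ω_s−ω_c) = −62(ω_r−ω_c),  ω_s=0, ω_c=1
ω_r = 1 − (36/62)(0−1) = 49/31
ω_r/ω_c = 49/31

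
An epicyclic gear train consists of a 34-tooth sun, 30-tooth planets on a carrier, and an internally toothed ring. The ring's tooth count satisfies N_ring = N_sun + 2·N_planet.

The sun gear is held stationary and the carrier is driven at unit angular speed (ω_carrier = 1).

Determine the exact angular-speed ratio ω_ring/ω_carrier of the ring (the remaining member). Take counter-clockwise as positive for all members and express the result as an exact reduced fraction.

N_ring = 34 + 2·30 = 94
34(ω_s−ω_c) = −94(ω_r−ω_c),  ω_s=0, ω_c=1
ω_r = 1 − (34/94)(0−1) = 64/47
ω_r/ω_c = 64/47

64/47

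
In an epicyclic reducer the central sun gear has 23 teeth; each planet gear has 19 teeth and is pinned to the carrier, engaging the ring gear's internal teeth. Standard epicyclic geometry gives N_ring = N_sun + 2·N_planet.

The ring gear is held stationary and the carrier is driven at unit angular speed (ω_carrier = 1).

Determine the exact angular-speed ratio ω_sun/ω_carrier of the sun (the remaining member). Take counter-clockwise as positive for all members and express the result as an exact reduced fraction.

84/23

N_ring = 23 + 2·19 = 61
23(ω_s−ω_c) = −61(ω_r−ω_c),  ω_r=0, ω_c=1
ω_s = 1 − (61/23)(0−1) = 84/23
ω_s/ω_c = 84/23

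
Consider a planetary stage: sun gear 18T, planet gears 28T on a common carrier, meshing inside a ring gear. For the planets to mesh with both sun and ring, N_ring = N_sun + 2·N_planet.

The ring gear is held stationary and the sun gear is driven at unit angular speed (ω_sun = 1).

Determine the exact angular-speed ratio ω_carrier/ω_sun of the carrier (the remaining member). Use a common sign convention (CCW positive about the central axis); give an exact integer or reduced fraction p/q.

9/46

N_ring = 18 + 2·28 = 74
18(ω_s−ω_c) = −74(ω_r−ω_c),  ω_r=0, ω_s=1
18(1−ω_c) = −74(0−ω_c)  ⇒  92ω_c = 18  ⇒  ω_c = 9/46
ω_c/ω_s = 9/46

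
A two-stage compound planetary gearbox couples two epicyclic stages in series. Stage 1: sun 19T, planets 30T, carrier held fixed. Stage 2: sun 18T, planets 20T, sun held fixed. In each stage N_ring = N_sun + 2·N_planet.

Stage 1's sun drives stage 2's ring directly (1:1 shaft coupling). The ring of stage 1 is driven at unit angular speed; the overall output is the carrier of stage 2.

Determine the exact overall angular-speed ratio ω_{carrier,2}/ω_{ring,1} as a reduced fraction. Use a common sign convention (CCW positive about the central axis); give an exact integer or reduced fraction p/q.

Stage 1: N_ring = 19 + 2·30 = 79
Stage 1: 19(ω_s−ω_c) = −79(ω_r−ω_c),  ω_c=0, ω_r=1
Stage 1: ω_s = 0 − (79/19)(1−0) = -79/19
  ⇒ ω_s¹/ω_r¹ = -79/19
Stage 2: N_ring = 18 + 2·20 = 58
Stage 2: 18(ω_s−ω_c) = −58(ω_r−ω_c),  ω_s=0, ω_r=1
Stage 2: 18(0−ω_c) = −58(1−ω_c)  ⇒  76ω_c = 58  ⇒  ω_c = 29/38
  ⇒ ω_c²/ω_r² = 29/38
Coupling ω_r² = ω_s¹ ⇒ overall = -79/19 × 29/38 = -2291/722

-2291/722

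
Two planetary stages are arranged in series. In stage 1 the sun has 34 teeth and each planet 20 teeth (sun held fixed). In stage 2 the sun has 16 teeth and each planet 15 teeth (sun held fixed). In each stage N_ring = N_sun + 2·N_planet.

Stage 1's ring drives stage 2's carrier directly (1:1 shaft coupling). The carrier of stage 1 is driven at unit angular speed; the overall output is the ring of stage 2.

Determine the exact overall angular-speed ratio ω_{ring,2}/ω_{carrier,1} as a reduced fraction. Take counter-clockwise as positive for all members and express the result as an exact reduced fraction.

1674/851

Stage 1: N_ring = 34 + 2·20 = 74
Stage 1: 34(ω_s−ω_c) = −74(ω_r−ω_c),  ω_s=0, ω_c=1
Stage 1: ω_r = 1 − (34/74)(0−1) = 54/37
  ⇒ ω_r¹/ω_c¹ = 54/37
Stage 2: N_ring = 16 + 2·15 = 46
Stage 2: 16(ω_s−ω_c) = −46(ω_r−ω_c),  ω_s=0, ω_c=1
Stage 2: ω_r = 1 − (16/46)(0−1) = 31/23
  ⇒ ω_r²/ω_c² = 31/23
Coupling ω_c² = ω_r¹ ⇒ overall = 54/37 × 31/23 = 1674/851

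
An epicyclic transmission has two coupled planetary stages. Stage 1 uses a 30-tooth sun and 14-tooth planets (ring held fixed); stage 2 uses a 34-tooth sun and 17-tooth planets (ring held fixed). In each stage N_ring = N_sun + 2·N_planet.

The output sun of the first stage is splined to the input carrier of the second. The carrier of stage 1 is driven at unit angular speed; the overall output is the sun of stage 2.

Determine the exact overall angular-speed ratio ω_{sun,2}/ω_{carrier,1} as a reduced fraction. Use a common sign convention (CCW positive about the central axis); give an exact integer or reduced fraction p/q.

Stage 1: N_ring = 30 + 2·14 = 58
Stage 1: 30(ω_s−ω_c) = −58(ω_r−ω_c),  ω_r=0, ω_c=1
Stage 1: ω_s = 1 − (58/30)(0−1) = 44/15
  ⇒ ω_s¹/ω_c¹ = 44/15
Stage 2: N_ring = 34 + 2·17 = 68
Stage 2: 34(ω_s−ω_c) = −68(ω_r−ω_c),  ω_r=0, ω_c=1
Stage 2: ω_s = 1 − (68/34)(0−1) = 3
  ⇒ ω_s²/ω_c² = 3
Coupling ω_c² = ω_s¹ ⇒ overall = 44/15 × 3 = 44/5

44/5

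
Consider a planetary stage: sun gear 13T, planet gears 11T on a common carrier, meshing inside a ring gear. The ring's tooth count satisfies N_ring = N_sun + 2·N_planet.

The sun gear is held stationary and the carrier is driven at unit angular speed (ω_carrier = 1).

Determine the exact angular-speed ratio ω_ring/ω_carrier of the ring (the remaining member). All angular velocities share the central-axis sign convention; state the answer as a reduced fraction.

48/35

N_ring = 13 + 2·11 = 35
13(ω_s−ω_c) = −35(ω_r−ω_c),  ω_s=0, ω_c=1
ω_r = 1 − (13/35)(0−1) = 48/35
ω_r/ω_c = 48/35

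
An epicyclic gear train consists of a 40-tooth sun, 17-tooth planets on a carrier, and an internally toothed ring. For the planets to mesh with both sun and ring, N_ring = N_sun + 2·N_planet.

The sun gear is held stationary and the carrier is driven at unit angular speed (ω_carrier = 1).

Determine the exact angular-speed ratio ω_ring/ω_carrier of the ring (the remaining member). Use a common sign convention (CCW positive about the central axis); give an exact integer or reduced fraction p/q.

N_ring = 40 + 2·17 = 74
40(ω_s−ω_c) = −74(ω_r−ω_c),  ω_s=0, ω_c=1
ω_r = 1 − (40/74)(0−1) = 57/37
ω_r/ω_c = 57/37

57/37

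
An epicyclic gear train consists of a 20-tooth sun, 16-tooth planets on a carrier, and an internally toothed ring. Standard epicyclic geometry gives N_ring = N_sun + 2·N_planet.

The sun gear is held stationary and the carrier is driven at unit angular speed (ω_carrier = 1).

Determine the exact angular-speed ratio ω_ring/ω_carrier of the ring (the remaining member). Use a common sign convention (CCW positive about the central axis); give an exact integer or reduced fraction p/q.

N_ring = 20 + 2·16 = 52
20(ω_s−ω_c) = −52(ω_r−ω_c),  ω_s=0, ω_c=1
ω_r = 1 − (20/52)(0−1) = 18/13
ω_r/ω_c = 18/13

18/13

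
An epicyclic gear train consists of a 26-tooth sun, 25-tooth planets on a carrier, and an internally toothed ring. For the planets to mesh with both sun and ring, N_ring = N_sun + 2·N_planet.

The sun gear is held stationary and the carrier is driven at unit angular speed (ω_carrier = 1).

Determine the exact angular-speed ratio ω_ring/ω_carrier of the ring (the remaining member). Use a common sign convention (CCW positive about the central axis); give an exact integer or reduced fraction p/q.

51/38

N_ring = 26 + 2·25 = 76
26(ω_s−ω_c) = −76(ω_r−ω_c),  ω_s=0, ω_c=1
ω_r = 1 − (26/76)(0−1) = 51/38
ω_r/ω_c = 51/38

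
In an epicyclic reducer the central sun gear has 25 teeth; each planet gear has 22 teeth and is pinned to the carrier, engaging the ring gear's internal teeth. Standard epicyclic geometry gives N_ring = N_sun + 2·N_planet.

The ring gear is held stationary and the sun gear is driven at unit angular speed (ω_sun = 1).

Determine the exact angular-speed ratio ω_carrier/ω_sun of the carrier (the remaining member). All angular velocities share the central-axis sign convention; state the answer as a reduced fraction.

25/94

N_ring = 25 + 2·22 = 69
25(ω_s−ω_c) = −69(ω_r−ω_c),  ω_r=0, ω_s=1
25(1−ω_c) = −69(0−ω_c)  ⇒  94ω_c = 25  ⇒  ω_c = 25/94
ω_c/ω_s = 25/94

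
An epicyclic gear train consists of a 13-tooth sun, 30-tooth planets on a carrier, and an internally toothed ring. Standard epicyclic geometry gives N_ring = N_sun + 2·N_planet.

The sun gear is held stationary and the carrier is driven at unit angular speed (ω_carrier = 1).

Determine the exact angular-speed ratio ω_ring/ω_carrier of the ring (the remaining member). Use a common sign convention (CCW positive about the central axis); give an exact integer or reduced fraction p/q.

N_ring = 13 + 2·30 = 73
13(ω_s−ω_c) = −73(ω_r−ω_c),  ω_s=0, ω_c=1
ω_r = 1 − (13/73)(0−1) = 86/73
ω_r/ω_c = 86/73

86/73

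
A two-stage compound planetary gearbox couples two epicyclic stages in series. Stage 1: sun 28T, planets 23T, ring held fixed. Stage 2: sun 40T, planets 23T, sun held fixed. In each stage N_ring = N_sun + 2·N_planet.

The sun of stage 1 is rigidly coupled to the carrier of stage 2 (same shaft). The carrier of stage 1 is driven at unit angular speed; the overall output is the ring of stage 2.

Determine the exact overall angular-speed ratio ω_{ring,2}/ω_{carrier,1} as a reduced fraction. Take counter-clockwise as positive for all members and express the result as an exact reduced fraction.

459/86

Stage 1: N_ring = 28 + 2·23 = 74
Stage 1: 28(ω_s−ω_c) = −74(ω_r−ω_c),  ω_r=0, ω_c=1
Stage 1: ω_s = 1 − (74/28)(0−1) = 51/14
  ⇒ ω_s¹/ω_c¹ = 51/14
Stage 2: N_ring = 40 + 2·23 = 86
Stage 2: 40(ω_s−ω_c) = −86(ω_r−ω_c),  ω_s=0, ω_c=1
Stage 2: ω_r = 1 − (40/86)(0−1) = 63/43
  ⇒ ω_r²/ω_c² = 63/43
Coupling ω_c² = ω_s¹ ⇒ overall = 51/14 × 63/43 = 459/86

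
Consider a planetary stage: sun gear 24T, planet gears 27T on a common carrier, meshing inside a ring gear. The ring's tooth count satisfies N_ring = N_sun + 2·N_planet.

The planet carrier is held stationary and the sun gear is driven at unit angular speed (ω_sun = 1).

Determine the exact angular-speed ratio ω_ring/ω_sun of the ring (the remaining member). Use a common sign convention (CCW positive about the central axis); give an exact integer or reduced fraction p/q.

-4/13

N_ring = 24 + 2·27 = 78
24(ω_s−ω_c) = −78(ω_r−ω_c),  ω_c=0, ω_s=1
ω_r = 0 − (24/78)(1−0) = -4/13
ω_r/ω_s = -4/13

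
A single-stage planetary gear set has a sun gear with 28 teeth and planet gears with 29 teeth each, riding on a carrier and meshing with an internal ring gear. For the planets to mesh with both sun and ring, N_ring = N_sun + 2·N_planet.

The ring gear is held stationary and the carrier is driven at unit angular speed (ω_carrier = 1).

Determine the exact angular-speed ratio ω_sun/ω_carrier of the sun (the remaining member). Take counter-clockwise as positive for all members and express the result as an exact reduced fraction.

57/14

N_ring = 28 + 2·29 = 86
28(ω_s−ω_c) = −86(ω_r−ω_c),  ω_r=0, ω_c=1
ω_s = 1 − (86/28)(0−1) = 57/14
ω_s/ω_c = 57/14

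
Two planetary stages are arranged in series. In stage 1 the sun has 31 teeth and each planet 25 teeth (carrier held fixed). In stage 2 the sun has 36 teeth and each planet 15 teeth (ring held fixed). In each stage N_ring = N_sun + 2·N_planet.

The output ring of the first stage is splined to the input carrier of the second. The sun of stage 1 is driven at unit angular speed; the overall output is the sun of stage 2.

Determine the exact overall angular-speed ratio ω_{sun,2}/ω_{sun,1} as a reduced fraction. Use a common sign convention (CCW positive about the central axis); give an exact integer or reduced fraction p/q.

Stage 1: N_ring = 31 + 2·25 = 81
Stage 1: 31(ω_s−ω_c) = −81(ω_r−ω_c),  ω_c=0, ω_s=1
Stage 1: ω_r = 0 − (31/81)(1−0) = -31/81
  ⇒ ω_r¹/ω_s¹ = -31/81
Stage 2: N_ring = 36 + 2·15 = 66
Stage 2: 36(ω_s−ω_c) = −66(ω_r−ω_c),  ω_r=0, ω_c=1
Stage 2: ω_s = 1 − (66/36)(0−1) = 17/6
  ⇒ ω_s²/ω_c² = 17/6
Coupling ω_c² = ω_r¹ ⇒ overall = -31/81 × 17/6 = -527/486

-527/486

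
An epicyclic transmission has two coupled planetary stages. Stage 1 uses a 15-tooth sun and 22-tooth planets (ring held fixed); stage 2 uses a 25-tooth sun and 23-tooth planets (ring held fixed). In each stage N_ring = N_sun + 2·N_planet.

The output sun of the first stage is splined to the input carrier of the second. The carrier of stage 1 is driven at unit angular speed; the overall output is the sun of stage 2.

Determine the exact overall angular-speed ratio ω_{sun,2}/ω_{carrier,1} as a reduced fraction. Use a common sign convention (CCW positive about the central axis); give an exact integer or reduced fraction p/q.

2368/125

Stage 1: N_ring = 15 + 2·22 = 59
Stage 1: 15(ω_s−ω_c) = −59(ω_r−ω_c),  ω_r=0, ω_c=1
Stage 1: ω_s = 1 − (59/15)(0−1) = 74/15
  ⇒ ω_s¹/ω_c¹ = 74/15
Stage 2: N_ring = 25 + 2·23 = 71
Stage 2: 25(ω_s−ω_c) = −71(ω_r−ω_c),  ω_r=0, ω_c=1
Stage 2: ω_s = 1 − (71/25)(0−1) = 96/25
  ⇒ ω_s²/ω_c² = 96/25
Coupling ω_c² = ω_s¹ ⇒ overall = 74/15 × 96/25 = 2368/125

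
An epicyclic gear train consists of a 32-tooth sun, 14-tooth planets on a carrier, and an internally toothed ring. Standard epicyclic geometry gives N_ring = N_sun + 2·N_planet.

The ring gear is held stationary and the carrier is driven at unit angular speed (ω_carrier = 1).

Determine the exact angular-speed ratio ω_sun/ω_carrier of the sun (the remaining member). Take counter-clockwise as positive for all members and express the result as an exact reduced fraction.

N_ring = 32 + 2·14 = 60
32(ω_s−ω_c) = −60(ω_r−ω_c),  ω_r=0, ω_c=1
ω_s = 1 − (60/32)(0−1) = 23/8
ω_s/ω_c = 23/8

23/8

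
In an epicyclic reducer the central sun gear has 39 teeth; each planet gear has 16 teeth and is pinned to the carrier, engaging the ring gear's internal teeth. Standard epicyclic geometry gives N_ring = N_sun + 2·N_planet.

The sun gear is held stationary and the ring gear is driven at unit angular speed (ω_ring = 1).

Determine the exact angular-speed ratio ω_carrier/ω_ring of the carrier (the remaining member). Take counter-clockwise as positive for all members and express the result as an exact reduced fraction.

N_ring = 39 + 2·16 = 71
39(ω_s−ω_c) = −71(ω_r−ω_c),  ω_s=0, ω_r=1
39(0−ω_c) = −71(1−ω_c)  ⇒  110ω_c = 71  ⇒  ω_c = 71/110
ω_c/ω_r = 71/110

71/110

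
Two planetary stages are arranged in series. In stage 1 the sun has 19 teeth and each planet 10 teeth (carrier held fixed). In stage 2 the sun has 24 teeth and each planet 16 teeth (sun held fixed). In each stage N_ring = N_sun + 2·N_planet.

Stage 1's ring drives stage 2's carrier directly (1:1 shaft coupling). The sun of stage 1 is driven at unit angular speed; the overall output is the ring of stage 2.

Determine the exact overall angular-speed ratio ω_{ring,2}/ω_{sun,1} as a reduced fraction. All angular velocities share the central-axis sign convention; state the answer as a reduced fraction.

-190/273

Stage 1: N_ring = 19 + 2·10 = 39
Stage 1: 19(ω_s−ω_c) = −39(ω_r−ω_c),  ω_c=0, ω_s=1
Stage 1: ω_r = 0 − (19/39)(1−0) = -19/39
  ⇒ ω_r¹/ω_s¹ = -19/39
Stage 2: N_ring = 24 + 2·16 = 56
Stage 2: 24(ω_s−ω_c) = −56(ω_r−ω_c),  ω_s=0, ω_c=1
Stage 2: ω_r = 1 − (24/56)(0−1) = 10/7
  ⇒ ω_r²/ω_c² = 10/7
Coupling ω_c² = ω_r¹ ⇒ overall = -19/39 × 10/7 = -190/273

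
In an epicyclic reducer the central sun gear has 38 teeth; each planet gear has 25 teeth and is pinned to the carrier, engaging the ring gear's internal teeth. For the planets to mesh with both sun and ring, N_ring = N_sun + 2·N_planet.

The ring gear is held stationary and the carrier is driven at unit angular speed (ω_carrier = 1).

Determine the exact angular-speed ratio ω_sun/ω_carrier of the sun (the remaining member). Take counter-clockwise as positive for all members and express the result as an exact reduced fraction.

N_ring = 38 + 2·25 = 88
38(ω_s−ω_c) = −88(ω_r−ω_c),  ω_r=0, ω_c=1
ω_s = 1 − (88/38)(0−1) = 63/19
ω_s/ω_c = 63/19

63/19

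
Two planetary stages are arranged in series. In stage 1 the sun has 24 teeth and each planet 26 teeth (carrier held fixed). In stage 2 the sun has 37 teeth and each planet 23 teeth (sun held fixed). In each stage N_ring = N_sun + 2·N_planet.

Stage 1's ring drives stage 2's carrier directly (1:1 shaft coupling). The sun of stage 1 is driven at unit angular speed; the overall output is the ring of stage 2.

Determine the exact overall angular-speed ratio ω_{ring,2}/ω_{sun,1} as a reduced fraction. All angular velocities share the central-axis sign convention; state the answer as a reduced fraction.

Stage 1: N_ring = 24 + 2·26 = 76
Stage 1: 24(ω_s−ω_c) = −76(ω_r−ω_c),  ω_c=0, ω_s=1
Stage 1: ω_r = 0 − (24/76)(1−0) = -6/19
  ⇒ ω_r¹/ω_s¹ = -6/19
Stage 2: N_ring = 37 + 2·23 = 83
Stage 2: 37(ω_s−ω_c) = −83(ω_r−ω_c),  ω_s=0, ω_c=1
Stage 2: ω_r = 1 − (37/83)(0−1) = 120/83
  ⇒ ω_r²/ω_c² = 120/83
Coupling ω_c² = ω_r¹ ⇒ overall = -6/19 × 120/83 = -720/1577

-720/1577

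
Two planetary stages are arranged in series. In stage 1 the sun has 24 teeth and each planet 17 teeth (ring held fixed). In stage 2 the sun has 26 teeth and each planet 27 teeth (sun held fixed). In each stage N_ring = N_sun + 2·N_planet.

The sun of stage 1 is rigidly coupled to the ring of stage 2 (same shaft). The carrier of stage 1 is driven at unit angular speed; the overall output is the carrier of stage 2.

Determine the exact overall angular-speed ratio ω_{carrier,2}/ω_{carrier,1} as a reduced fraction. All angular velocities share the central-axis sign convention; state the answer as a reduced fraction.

Stage 1: N_ring = 24 + 2·17 = 58
Stage 1: 24(ω_s−ω_c) = −58(ω_r−ω_c),  ω_r=0, ω_c=1
Stage 1: ω_s = 1 − (58/24)(0−1) = 41/12
  ⇒ ω_s¹/ω_c¹ = 41/12
Stage 2: N_ring = 26 + 2·27 = 80
Stage 2: 26(ω_s−ω_c) = −80(ω_r−ω_c),  ω_s=0, ω_r=1
Stage 2: 26(0−ω_c) = −80(1−ω_c)  ⇒  106ω_c = 80  ⇒  ω_c = 40/53
  ⇒ ω_c²/ω_r² = 40/53
Coupling ω_r² = ω_s¹ ⇒ overall = 41/12 × 40/53 = 410/159

410/159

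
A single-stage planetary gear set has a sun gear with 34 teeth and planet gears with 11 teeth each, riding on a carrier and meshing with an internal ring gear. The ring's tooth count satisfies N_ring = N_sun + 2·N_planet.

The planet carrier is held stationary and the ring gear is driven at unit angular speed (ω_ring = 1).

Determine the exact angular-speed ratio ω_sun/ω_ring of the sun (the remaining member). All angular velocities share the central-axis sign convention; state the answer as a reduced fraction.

-28/17

N_ring = 34 + 2·11 = 56
34(ω_s−ω_c) = −56(ω_r−ω_c),  ω_c=0, ω_r=1
ω_s = 0 − (56/34)(1−0) = -28/17
ω_s/ω_r = -28/17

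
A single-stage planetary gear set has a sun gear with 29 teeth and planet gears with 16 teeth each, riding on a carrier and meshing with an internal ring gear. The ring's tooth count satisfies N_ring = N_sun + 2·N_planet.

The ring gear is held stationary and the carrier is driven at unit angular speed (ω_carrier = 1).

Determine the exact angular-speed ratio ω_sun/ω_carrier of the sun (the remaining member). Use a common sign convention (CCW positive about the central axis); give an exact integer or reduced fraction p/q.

90/29

N_ring = 29 + 2·16 = 61
29(ω_s−ω_c) = −61(ω_r−ω_c),  ω_r=0, ω_c=1
ω_s = 1 − (61/29)(0−1) = 90/29
ω_s/ω_c = 90/29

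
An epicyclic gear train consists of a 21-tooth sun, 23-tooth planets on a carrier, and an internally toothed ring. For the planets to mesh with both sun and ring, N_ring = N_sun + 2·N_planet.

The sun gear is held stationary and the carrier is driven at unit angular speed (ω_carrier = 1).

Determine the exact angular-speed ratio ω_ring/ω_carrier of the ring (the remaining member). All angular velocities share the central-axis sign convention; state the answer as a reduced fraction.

N_ring = 21 + 2·23 = 67
21(ω_s−ω_c) = −67(ω_r−ω_c),  ω_s=0, ω_c=1
ω_r = 1 − (21/67)(0−1) = 88/67
ω_r/ω_c = 88/67

88/67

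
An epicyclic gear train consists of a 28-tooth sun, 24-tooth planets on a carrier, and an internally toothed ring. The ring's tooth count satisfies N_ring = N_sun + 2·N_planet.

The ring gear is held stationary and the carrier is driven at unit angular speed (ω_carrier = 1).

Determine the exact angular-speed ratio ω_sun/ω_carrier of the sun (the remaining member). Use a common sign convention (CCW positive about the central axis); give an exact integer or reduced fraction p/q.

N_ring = 28 + 2·24 = 76
28(ω_s−ω_c) = −76(ω_r−ω_c),  ω_r=0, ω_c=1
ω_s = 1 − (76/28)(0−1) = 26/7
ω_s/ω_c = 26/7

26/7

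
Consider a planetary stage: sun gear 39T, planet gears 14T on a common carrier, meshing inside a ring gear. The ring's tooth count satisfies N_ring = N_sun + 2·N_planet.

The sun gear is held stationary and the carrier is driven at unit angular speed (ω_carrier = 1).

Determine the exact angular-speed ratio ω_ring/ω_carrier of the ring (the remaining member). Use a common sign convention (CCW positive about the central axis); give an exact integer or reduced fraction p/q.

N_ring = 39 + 2·14 = 67
39(ω_s−ω_c) = −67(ω_r−ω_c),  ω_s=0, ω_c=1
ω_r = 1 − (39/67)(0−1) = 106/67
ω_r/ω_c = 106/67

106/67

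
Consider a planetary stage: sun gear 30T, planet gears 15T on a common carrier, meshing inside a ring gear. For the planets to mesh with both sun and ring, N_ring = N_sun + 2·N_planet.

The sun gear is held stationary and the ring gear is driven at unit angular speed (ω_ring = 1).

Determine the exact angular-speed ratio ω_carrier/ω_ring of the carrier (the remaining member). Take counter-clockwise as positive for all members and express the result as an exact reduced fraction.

N_ring = 30 + 2·15 = 60
30(ω_s−ω_c) = −60(ω_r−ω_c),  ω_s=0, ω_r=1
30(0−ω_c) = −60(1−ω_c)  ⇒  90ω_c = 60  ⇒  ω_c = 2/3
ω_c/ω_r = 2/3

2/3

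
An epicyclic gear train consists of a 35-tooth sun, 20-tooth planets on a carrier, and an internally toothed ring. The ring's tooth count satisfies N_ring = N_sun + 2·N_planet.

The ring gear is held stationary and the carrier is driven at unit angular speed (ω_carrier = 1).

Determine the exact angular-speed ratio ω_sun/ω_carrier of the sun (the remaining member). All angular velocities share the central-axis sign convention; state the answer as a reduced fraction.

22/7

N_ring = 35 + 2·20 = 75
35(ω_s−ω_c) = −75(ω_r−ω_c),  ω_r=0, ω_c=1
ω_s = 1 − (75/35)(0−1) = 22/7
ω_s/ω_c = 22/7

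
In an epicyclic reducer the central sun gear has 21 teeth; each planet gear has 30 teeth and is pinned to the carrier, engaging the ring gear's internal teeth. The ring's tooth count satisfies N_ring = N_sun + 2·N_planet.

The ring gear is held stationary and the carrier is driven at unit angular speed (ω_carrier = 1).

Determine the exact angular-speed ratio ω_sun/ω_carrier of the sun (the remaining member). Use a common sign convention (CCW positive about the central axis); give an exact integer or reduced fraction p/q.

N_ring = 21 + 2·30 = 81
21(ω_s−ω_c) = −81(ω_r−ω_c),  ω_r=0, ω_c=1
ω_s = 1 − (81/21)(0−1) = 34/7
ω_s/ω_c = 34/7

34/7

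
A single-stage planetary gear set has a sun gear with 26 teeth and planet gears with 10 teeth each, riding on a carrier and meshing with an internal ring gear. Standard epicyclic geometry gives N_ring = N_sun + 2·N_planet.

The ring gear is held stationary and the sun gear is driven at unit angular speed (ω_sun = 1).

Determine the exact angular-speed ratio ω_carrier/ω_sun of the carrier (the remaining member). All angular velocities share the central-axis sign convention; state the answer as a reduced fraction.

N_ring = 26 + 2·10 = 46
26(ω_s−ω_c) = −46(ω_r−ω_c),  ω_r=0, ω_s=1
26(1−ω_c) = −46(0−ω_c)  ⇒  72ω_c = 26  ⇒  ω_c = 13/36
ω_c/ω_s = 13/36

13/36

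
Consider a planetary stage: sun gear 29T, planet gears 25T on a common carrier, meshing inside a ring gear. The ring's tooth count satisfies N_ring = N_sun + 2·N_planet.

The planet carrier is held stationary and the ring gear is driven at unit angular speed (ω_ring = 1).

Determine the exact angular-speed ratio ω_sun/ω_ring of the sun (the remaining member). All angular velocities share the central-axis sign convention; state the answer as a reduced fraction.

-79/29

N_ring = 29 + 2·25 = 79
29(ω_s−ω_c) = −79(ω_r−ω_c),  ω_c=0, ω_r=1
ω_s = 0 − (79/29)(1−0) = -79/29
ω_s/ω_r = -79/29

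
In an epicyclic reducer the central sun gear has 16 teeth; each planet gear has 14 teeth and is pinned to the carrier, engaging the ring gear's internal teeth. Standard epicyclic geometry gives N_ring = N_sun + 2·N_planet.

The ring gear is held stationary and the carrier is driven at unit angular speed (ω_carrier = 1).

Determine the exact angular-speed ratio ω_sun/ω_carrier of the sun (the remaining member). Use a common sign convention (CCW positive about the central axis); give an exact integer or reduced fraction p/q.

15/4

N_ring = 16 + 2·14 = 44
16(ω_s−ω_c) = −44(ω_r−ω_c),  ω_r=0, ω_c=1
ω_s = 1 − (44/16)(0−1) = 15/4
ω_s/ω_c = 15/4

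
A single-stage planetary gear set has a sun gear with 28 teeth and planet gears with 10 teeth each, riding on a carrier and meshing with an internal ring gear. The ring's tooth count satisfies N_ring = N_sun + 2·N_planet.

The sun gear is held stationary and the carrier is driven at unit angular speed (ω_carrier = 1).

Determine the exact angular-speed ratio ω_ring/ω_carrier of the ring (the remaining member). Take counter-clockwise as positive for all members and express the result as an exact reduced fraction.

N_ring = 28 + 2·10 = 48
28(ω_s−ω_c) = −48(ω_r−ω_c),  ω_s=0, ω_c=1
ω_r = 1 − (28/48)(0−1) = 19/12
ω_r/ω_c = 19/12

19/12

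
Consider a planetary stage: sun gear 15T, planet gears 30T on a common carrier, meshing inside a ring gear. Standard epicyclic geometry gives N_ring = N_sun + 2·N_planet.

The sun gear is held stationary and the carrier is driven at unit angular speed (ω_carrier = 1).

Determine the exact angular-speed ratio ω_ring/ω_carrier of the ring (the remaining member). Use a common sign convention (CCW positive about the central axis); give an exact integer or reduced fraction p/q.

N_ring = 15 + 2·30 = 75
15(ω_s−ω_c) = −75(ω_r−ω_c),  ω_s=0, ω_c=1
ω_r = 1 − (15/75)(0−1) = 6/5
ω_r/ω_c = 6/5

6/5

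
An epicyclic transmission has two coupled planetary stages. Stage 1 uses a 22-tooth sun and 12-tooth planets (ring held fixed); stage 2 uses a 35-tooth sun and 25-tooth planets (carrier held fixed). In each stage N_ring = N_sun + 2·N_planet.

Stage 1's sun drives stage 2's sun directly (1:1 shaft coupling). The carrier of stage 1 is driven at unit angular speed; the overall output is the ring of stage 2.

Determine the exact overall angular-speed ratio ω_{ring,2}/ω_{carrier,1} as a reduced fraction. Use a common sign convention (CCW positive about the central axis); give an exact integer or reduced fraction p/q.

-14/11

Stage 1: N_ring = 22 + 2·12 = 46
Stage 1: 22(ω_s−ω_c) = −46(ω_r−ω_c),  ω_r=0, ω_c=1
Stage 1: ω_s = 1 − (46/22)(0−1) = 34/11
  ⇒ ω_s¹/ω_c¹ = 34/11
Stage 2: N_ring = 35 + 2·25 = 85
Stage 2: 35(ω_s−ω_c) = −85(ω_r−ω_c),  ω_c=0, ω_s=1
Stage 2: ω_r = 0 − (35/85)(1−0) = -7/17
  ⇒ ω_r²/ω_s² = -7/17
Coupling ω_s² = ω_s¹ ⇒ overall = 34/11 × -7/17 = -14/11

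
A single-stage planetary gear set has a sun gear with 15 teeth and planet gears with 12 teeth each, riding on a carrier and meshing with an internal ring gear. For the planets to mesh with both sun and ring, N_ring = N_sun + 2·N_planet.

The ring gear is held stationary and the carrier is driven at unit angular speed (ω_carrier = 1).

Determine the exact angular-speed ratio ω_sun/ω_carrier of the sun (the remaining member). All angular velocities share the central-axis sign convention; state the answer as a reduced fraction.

18/5

N_ring = 15 + 2·12 = 39
15(ω_s−ω_c) = −39(ω_r−ω_c),  ω_r=0, ω_c=1
ω_s = 1 − (39/15)(0−1) = 18/5
ω_s/ω_c = 18/5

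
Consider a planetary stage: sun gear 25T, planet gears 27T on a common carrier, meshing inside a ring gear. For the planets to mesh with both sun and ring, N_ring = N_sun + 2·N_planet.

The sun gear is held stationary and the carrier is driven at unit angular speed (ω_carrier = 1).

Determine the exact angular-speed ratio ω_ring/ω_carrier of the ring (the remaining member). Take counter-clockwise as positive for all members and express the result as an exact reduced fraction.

N_ring = 25 + 2·27 = 79
25(ω_s−ω_c) = −79(ω_r−ω_c),  ω_s=0, ω_c=1
ω_r = 1 − (25/79)(0−1) = 104/79
ω_r/ω_c = 104/79

104/79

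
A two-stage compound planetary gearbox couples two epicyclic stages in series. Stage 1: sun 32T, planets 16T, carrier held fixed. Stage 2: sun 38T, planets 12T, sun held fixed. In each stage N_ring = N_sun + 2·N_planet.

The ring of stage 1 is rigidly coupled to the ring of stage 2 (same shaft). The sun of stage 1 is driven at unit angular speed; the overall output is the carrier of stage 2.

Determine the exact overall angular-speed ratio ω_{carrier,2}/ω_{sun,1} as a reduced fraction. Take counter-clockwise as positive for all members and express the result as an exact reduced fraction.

-31/100

Stage 1: N_ring = 32 + 2·16 = 64
Stage 1: 32(ω_s−ω_c) = −64(ω_r−ω_c),  ω_c=0, ω_s=1
Stage 1: ω_r = 0 − (32/64)(1−0) = -1/2
  ⇒ ω_r¹/ω_s¹ = -1/2
Stage 2: N_ring = 38 + 2·12 = 62
Stage 2: 38(ω_s−ω_c) = −62(ω_r−ω_c),  ω_s=0, ω_r=1
Stage 2: 38(0−ω_c) = −62(1−ω_c)  ⇒  100ω_c = 62  ⇒  ω_c = 31/50
  ⇒ ω_c²/ω_r² = 31/50
Coupling ω_r² = ω_r¹ ⇒ overall = -1/2 × 31/50 = -31/100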